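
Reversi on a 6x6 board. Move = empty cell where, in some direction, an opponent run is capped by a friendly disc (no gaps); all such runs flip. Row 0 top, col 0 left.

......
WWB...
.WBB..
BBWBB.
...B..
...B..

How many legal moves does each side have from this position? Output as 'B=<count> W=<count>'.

Answer: B=5 W=9

Derivation:
-- B to move --
(0,0): flips 1 -> legal
(0,1): flips 2 -> legal
(0,2): no bracket -> illegal
(2,0): flips 1 -> legal
(4,1): flips 1 -> legal
(4,2): flips 1 -> legal
B mobility = 5
-- W to move --
(0,1): no bracket -> illegal
(0,2): flips 2 -> legal
(0,3): flips 1 -> legal
(1,3): flips 1 -> legal
(1,4): flips 1 -> legal
(2,0): no bracket -> illegal
(2,4): flips 2 -> legal
(2,5): no bracket -> illegal
(3,5): flips 2 -> legal
(4,0): no bracket -> illegal
(4,1): flips 1 -> legal
(4,2): no bracket -> illegal
(4,4): flips 2 -> legal
(4,5): no bracket -> illegal
(5,2): no bracket -> illegal
(5,4): flips 1 -> legal
W mobility = 9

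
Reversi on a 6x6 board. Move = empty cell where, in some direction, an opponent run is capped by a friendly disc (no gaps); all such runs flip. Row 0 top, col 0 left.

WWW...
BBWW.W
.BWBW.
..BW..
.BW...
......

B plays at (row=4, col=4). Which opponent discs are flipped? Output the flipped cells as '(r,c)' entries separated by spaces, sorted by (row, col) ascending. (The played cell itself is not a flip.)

Answer: (2,2) (3,3)

Derivation:
Dir NW: opp run (3,3) (2,2) capped by B -> flip
Dir N: first cell '.' (not opp) -> no flip
Dir NE: first cell '.' (not opp) -> no flip
Dir W: first cell '.' (not opp) -> no flip
Dir E: first cell '.' (not opp) -> no flip
Dir SW: first cell '.' (not opp) -> no flip
Dir S: first cell '.' (not opp) -> no flip
Dir SE: first cell '.' (not opp) -> no flip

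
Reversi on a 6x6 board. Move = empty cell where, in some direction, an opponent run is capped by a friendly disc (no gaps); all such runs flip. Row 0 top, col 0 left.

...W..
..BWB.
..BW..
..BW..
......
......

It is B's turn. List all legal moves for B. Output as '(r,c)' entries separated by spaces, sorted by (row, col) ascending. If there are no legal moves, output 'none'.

Answer: (0,4) (2,4) (3,4) (4,4)

Derivation:
(0,2): no bracket -> illegal
(0,4): flips 1 -> legal
(2,4): flips 1 -> legal
(3,4): flips 2 -> legal
(4,2): no bracket -> illegal
(4,3): no bracket -> illegal
(4,4): flips 1 -> legal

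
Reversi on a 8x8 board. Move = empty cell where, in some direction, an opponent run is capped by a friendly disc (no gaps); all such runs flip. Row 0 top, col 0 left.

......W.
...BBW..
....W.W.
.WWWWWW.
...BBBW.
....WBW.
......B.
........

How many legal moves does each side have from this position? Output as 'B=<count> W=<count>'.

-- B to move --
(0,4): no bracket -> illegal
(0,5): no bracket -> illegal
(0,7): no bracket -> illegal
(1,6): flips 5 -> legal
(1,7): flips 2 -> legal
(2,0): no bracket -> illegal
(2,1): flips 1 -> legal
(2,2): flips 1 -> legal
(2,3): flips 2 -> legal
(2,5): flips 2 -> legal
(2,7): flips 1 -> legal
(3,0): no bracket -> illegal
(3,7): flips 1 -> legal
(4,0): no bracket -> illegal
(4,1): no bracket -> illegal
(4,2): no bracket -> illegal
(4,7): flips 1 -> legal
(5,3): flips 1 -> legal
(5,7): flips 4 -> legal
(6,3): flips 1 -> legal
(6,4): flips 1 -> legal
(6,5): flips 1 -> legal
(6,7): flips 1 -> legal
B mobility = 15
-- W to move --
(0,2): flips 1 -> legal
(0,3): no bracket -> illegal
(0,4): flips 1 -> legal
(0,5): no bracket -> illegal
(1,2): flips 2 -> legal
(2,2): no bracket -> illegal
(2,3): no bracket -> illegal
(2,5): no bracket -> illegal
(4,2): flips 3 -> legal
(5,2): flips 1 -> legal
(5,3): flips 2 -> legal
(5,7): no bracket -> illegal
(6,4): flips 1 -> legal
(6,5): flips 2 -> legal
(6,7): no bracket -> illegal
(7,5): no bracket -> illegal
(7,6): flips 1 -> legal
(7,7): flips 3 -> legal
W mobility = 10

Answer: B=15 W=10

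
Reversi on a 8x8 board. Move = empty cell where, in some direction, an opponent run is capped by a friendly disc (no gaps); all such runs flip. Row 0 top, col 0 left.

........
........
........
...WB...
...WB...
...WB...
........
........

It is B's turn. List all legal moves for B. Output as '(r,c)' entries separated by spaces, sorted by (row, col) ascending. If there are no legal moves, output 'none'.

Answer: (2,2) (3,2) (4,2) (5,2) (6,2)

Derivation:
(2,2): flips 1 -> legal
(2,3): no bracket -> illegal
(2,4): no bracket -> illegal
(3,2): flips 2 -> legal
(4,2): flips 1 -> legal
(5,2): flips 2 -> legal
(6,2): flips 1 -> legal
(6,3): no bracket -> illegal
(6,4): no bracket -> illegal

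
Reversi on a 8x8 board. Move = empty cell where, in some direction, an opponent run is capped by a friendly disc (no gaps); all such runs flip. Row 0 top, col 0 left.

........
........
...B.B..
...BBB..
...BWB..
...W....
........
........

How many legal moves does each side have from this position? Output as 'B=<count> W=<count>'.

-- B to move --
(4,2): no bracket -> illegal
(5,2): no bracket -> illegal
(5,4): flips 1 -> legal
(5,5): flips 1 -> legal
(6,2): flips 2 -> legal
(6,3): flips 1 -> legal
(6,4): no bracket -> illegal
B mobility = 4
-- W to move --
(1,2): no bracket -> illegal
(1,3): flips 3 -> legal
(1,4): no bracket -> illegal
(1,5): no bracket -> illegal
(1,6): no bracket -> illegal
(2,2): flips 1 -> legal
(2,4): flips 1 -> legal
(2,6): flips 1 -> legal
(3,2): no bracket -> illegal
(3,6): no bracket -> illegal
(4,2): flips 1 -> legal
(4,6): flips 1 -> legal
(5,2): no bracket -> illegal
(5,4): no bracket -> illegal
(5,5): no bracket -> illegal
(5,6): no bracket -> illegal
W mobility = 6

Answer: B=4 W=6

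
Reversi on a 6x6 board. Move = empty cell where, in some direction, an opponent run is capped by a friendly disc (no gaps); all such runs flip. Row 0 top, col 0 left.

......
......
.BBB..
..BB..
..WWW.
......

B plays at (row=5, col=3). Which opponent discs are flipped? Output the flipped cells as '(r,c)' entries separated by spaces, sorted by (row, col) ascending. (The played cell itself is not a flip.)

Dir NW: opp run (4,2), next='.' -> no flip
Dir N: opp run (4,3) capped by B -> flip
Dir NE: opp run (4,4), next='.' -> no flip
Dir W: first cell '.' (not opp) -> no flip
Dir E: first cell '.' (not opp) -> no flip
Dir SW: edge -> no flip
Dir S: edge -> no flip
Dir SE: edge -> no flip

Answer: (4,3)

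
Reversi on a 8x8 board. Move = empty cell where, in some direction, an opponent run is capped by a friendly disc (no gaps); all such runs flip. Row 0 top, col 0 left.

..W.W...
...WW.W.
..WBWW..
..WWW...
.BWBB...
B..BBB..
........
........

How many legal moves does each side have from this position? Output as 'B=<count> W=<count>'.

-- B to move --
(0,1): no bracket -> illegal
(0,3): flips 1 -> legal
(0,5): flips 1 -> legal
(0,6): no bracket -> illegal
(0,7): flips 3 -> legal
(1,1): flips 2 -> legal
(1,2): no bracket -> illegal
(1,5): no bracket -> illegal
(1,7): no bracket -> illegal
(2,1): flips 2 -> legal
(2,6): flips 2 -> legal
(2,7): no bracket -> illegal
(3,1): flips 1 -> legal
(3,5): no bracket -> illegal
(3,6): no bracket -> illegal
(4,5): flips 1 -> legal
(5,1): no bracket -> illegal
(5,2): no bracket -> illegal
B mobility = 8
-- W to move --
(1,2): flips 1 -> legal
(3,0): no bracket -> illegal
(3,1): no bracket -> illegal
(3,5): no bracket -> illegal
(4,0): flips 1 -> legal
(4,5): flips 2 -> legal
(4,6): no bracket -> illegal
(5,1): no bracket -> illegal
(5,2): flips 1 -> legal
(5,6): no bracket -> illegal
(6,0): no bracket -> illegal
(6,1): no bracket -> illegal
(6,2): no bracket -> illegal
(6,3): flips 2 -> legal
(6,4): flips 3 -> legal
(6,5): flips 2 -> legal
(6,6): flips 2 -> legal
W mobility = 8

Answer: B=8 W=8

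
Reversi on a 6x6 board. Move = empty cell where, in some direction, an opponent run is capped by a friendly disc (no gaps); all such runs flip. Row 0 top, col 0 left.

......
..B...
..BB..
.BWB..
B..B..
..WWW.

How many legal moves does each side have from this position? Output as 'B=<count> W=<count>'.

-- B to move --
(2,1): flips 1 -> legal
(4,1): flips 1 -> legal
(4,2): flips 1 -> legal
(4,4): no bracket -> illegal
(4,5): no bracket -> illegal
(5,1): no bracket -> illegal
(5,5): no bracket -> illegal
B mobility = 3
-- W to move --
(0,1): no bracket -> illegal
(0,2): flips 2 -> legal
(0,3): no bracket -> illegal
(1,1): no bracket -> illegal
(1,3): flips 3 -> legal
(1,4): flips 1 -> legal
(2,0): no bracket -> illegal
(2,1): no bracket -> illegal
(2,4): no bracket -> illegal
(3,0): flips 1 -> legal
(3,4): flips 2 -> legal
(4,1): no bracket -> illegal
(4,2): no bracket -> illegal
(4,4): no bracket -> illegal
(5,0): no bracket -> illegal
(5,1): no bracket -> illegal
W mobility = 5

Answer: B=3 W=5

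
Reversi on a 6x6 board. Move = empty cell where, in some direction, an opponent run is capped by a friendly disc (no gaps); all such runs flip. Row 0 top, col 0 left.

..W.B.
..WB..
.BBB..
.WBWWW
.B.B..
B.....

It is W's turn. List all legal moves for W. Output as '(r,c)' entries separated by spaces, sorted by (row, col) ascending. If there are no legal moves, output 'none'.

Answer: (0,3) (1,1) (1,4) (2,4) (3,0) (4,2) (5,1) (5,2) (5,3)

Derivation:
(0,3): flips 2 -> legal
(0,5): no bracket -> illegal
(1,0): no bracket -> illegal
(1,1): flips 2 -> legal
(1,4): flips 1 -> legal
(1,5): no bracket -> illegal
(2,0): no bracket -> illegal
(2,4): flips 1 -> legal
(3,0): flips 1 -> legal
(4,0): no bracket -> illegal
(4,2): flips 2 -> legal
(4,4): no bracket -> illegal
(5,1): flips 1 -> legal
(5,2): flips 1 -> legal
(5,3): flips 1 -> legal
(5,4): no bracket -> illegal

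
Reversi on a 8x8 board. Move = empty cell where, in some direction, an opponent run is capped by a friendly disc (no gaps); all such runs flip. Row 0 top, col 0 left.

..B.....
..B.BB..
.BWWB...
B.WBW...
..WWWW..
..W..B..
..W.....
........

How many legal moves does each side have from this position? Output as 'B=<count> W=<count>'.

-- B to move --
(1,1): flips 1 -> legal
(1,3): flips 1 -> legal
(2,5): no bracket -> illegal
(3,1): flips 1 -> legal
(3,5): flips 2 -> legal
(3,6): no bracket -> illegal
(4,1): flips 2 -> legal
(4,6): no bracket -> illegal
(5,1): flips 1 -> legal
(5,3): flips 1 -> legal
(5,4): flips 4 -> legal
(5,6): flips 3 -> legal
(6,1): no bracket -> illegal
(6,3): no bracket -> illegal
(7,1): no bracket -> illegal
(7,2): flips 5 -> legal
(7,3): no bracket -> illegal
B mobility = 10
-- W to move --
(0,1): flips 1 -> legal
(0,3): no bracket -> illegal
(0,4): flips 2 -> legal
(0,5): flips 1 -> legal
(0,6): flips 3 -> legal
(1,0): flips 1 -> legal
(1,1): no bracket -> illegal
(1,3): no bracket -> illegal
(1,6): no bracket -> illegal
(2,0): flips 1 -> legal
(2,5): flips 1 -> legal
(2,6): no bracket -> illegal
(3,1): no bracket -> illegal
(3,5): no bracket -> illegal
(4,0): no bracket -> illegal
(4,1): no bracket -> illegal
(4,6): no bracket -> illegal
(5,4): no bracket -> illegal
(5,6): no bracket -> illegal
(6,4): no bracket -> illegal
(6,5): flips 1 -> legal
(6,6): flips 1 -> legal
W mobility = 9

Answer: B=10 W=9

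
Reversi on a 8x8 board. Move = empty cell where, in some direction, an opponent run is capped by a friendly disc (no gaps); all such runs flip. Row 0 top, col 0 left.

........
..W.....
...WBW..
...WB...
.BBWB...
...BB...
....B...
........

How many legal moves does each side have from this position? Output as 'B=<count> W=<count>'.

-- B to move --
(0,1): flips 2 -> legal
(0,2): no bracket -> illegal
(0,3): no bracket -> illegal
(1,1): no bracket -> illegal
(1,3): flips 3 -> legal
(1,4): no bracket -> illegal
(1,5): no bracket -> illegal
(1,6): flips 1 -> legal
(2,1): no bracket -> illegal
(2,2): flips 2 -> legal
(2,6): flips 1 -> legal
(3,2): flips 2 -> legal
(3,5): no bracket -> illegal
(3,6): no bracket -> illegal
(5,2): flips 1 -> legal
B mobility = 7
-- W to move --
(1,3): no bracket -> illegal
(1,4): no bracket -> illegal
(1,5): flips 1 -> legal
(3,0): no bracket -> illegal
(3,1): no bracket -> illegal
(3,2): no bracket -> illegal
(3,5): flips 1 -> legal
(4,0): flips 2 -> legal
(4,5): flips 2 -> legal
(5,0): no bracket -> illegal
(5,1): flips 1 -> legal
(5,2): no bracket -> illegal
(5,5): flips 1 -> legal
(6,2): no bracket -> illegal
(6,3): flips 1 -> legal
(6,5): flips 1 -> legal
(7,3): no bracket -> illegal
(7,4): no bracket -> illegal
(7,5): no bracket -> illegal
W mobility = 8

Answer: B=7 W=8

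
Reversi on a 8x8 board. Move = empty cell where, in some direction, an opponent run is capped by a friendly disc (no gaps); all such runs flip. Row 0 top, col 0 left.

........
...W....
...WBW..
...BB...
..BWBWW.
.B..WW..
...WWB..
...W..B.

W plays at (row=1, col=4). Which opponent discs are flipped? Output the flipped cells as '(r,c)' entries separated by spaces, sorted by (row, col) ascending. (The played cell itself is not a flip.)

Dir NW: first cell '.' (not opp) -> no flip
Dir N: first cell '.' (not opp) -> no flip
Dir NE: first cell '.' (not opp) -> no flip
Dir W: first cell 'W' (not opp) -> no flip
Dir E: first cell '.' (not opp) -> no flip
Dir SW: first cell 'W' (not opp) -> no flip
Dir S: opp run (2,4) (3,4) (4,4) capped by W -> flip
Dir SE: first cell 'W' (not opp) -> no flip

Answer: (2,4) (3,4) (4,4)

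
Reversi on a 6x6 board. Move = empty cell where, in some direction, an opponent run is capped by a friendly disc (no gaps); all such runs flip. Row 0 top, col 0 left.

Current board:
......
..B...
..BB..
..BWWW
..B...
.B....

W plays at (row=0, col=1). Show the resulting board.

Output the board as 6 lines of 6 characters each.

Answer: .W....
..W...
..BW..
..BWWW
..B...
.B....

Derivation:
Place W at (0,1); scan 8 dirs for brackets.
Dir NW: edge -> no flip
Dir N: edge -> no flip
Dir NE: edge -> no flip
Dir W: first cell '.' (not opp) -> no flip
Dir E: first cell '.' (not opp) -> no flip
Dir SW: first cell '.' (not opp) -> no flip
Dir S: first cell '.' (not opp) -> no flip
Dir SE: opp run (1,2) (2,3) capped by W -> flip
All flips: (1,2) (2,3)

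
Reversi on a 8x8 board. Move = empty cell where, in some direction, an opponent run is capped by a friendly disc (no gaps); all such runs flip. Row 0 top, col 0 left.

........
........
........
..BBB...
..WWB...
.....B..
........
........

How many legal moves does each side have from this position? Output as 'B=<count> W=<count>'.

-- B to move --
(3,1): no bracket -> illegal
(4,1): flips 2 -> legal
(5,1): flips 1 -> legal
(5,2): flips 2 -> legal
(5,3): flips 1 -> legal
(5,4): flips 1 -> legal
B mobility = 5
-- W to move --
(2,1): flips 1 -> legal
(2,2): flips 1 -> legal
(2,3): flips 1 -> legal
(2,4): flips 1 -> legal
(2,5): flips 1 -> legal
(3,1): no bracket -> illegal
(3,5): no bracket -> illegal
(4,1): no bracket -> illegal
(4,5): flips 1 -> legal
(4,6): no bracket -> illegal
(5,3): no bracket -> illegal
(5,4): no bracket -> illegal
(5,6): no bracket -> illegal
(6,4): no bracket -> illegal
(6,5): no bracket -> illegal
(6,6): no bracket -> illegal
W mobility = 6

Answer: B=5 W=6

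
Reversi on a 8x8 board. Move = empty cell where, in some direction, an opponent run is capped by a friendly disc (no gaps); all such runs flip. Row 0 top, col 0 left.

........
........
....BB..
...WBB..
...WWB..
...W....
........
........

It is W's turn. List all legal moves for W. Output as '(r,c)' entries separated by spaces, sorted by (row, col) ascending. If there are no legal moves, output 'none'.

(1,3): no bracket -> illegal
(1,4): flips 2 -> legal
(1,5): flips 1 -> legal
(1,6): flips 2 -> legal
(2,3): no bracket -> illegal
(2,6): flips 1 -> legal
(3,6): flips 2 -> legal
(4,6): flips 1 -> legal
(5,4): no bracket -> illegal
(5,5): no bracket -> illegal
(5,6): no bracket -> illegal

Answer: (1,4) (1,5) (1,6) (2,6) (3,6) (4,6)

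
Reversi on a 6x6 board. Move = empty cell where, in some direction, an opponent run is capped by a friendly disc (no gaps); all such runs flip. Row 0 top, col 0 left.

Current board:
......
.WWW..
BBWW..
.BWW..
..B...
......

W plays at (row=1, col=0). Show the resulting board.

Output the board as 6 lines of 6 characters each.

Answer: ......
WWWW..
BWWW..
.BWW..
..B...
......

Derivation:
Place W at (1,0); scan 8 dirs for brackets.
Dir NW: edge -> no flip
Dir N: first cell '.' (not opp) -> no flip
Dir NE: first cell '.' (not opp) -> no flip
Dir W: edge -> no flip
Dir E: first cell 'W' (not opp) -> no flip
Dir SW: edge -> no flip
Dir S: opp run (2,0), next='.' -> no flip
Dir SE: opp run (2,1) capped by W -> flip
All flips: (2,1)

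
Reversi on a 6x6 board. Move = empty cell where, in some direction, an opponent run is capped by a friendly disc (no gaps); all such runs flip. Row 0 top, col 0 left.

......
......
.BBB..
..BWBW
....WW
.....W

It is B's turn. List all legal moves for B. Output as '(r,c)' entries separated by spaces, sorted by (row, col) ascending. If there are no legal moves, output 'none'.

(2,4): no bracket -> illegal
(2,5): no bracket -> illegal
(4,2): no bracket -> illegal
(4,3): flips 1 -> legal
(5,3): no bracket -> illegal
(5,4): flips 1 -> legal

Answer: (4,3) (5,4)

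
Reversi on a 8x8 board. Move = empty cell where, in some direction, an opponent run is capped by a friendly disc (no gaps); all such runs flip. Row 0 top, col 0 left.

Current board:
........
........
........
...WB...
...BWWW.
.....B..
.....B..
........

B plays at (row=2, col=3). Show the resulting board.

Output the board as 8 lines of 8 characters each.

Place B at (2,3); scan 8 dirs for brackets.
Dir NW: first cell '.' (not opp) -> no flip
Dir N: first cell '.' (not opp) -> no flip
Dir NE: first cell '.' (not opp) -> no flip
Dir W: first cell '.' (not opp) -> no flip
Dir E: first cell '.' (not opp) -> no flip
Dir SW: first cell '.' (not opp) -> no flip
Dir S: opp run (3,3) capped by B -> flip
Dir SE: first cell 'B' (not opp) -> no flip
All flips: (3,3)

Answer: ........
........
...B....
...BB...
...BWWW.
.....B..
.....B..
........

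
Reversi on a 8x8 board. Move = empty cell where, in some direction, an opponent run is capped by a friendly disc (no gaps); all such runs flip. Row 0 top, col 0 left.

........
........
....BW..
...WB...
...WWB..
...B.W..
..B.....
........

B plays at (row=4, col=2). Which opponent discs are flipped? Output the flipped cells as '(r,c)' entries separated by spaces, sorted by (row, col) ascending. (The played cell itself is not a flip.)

Dir NW: first cell '.' (not opp) -> no flip
Dir N: first cell '.' (not opp) -> no flip
Dir NE: opp run (3,3) capped by B -> flip
Dir W: first cell '.' (not opp) -> no flip
Dir E: opp run (4,3) (4,4) capped by B -> flip
Dir SW: first cell '.' (not opp) -> no flip
Dir S: first cell '.' (not opp) -> no flip
Dir SE: first cell 'B' (not opp) -> no flip

Answer: (3,3) (4,3) (4,4)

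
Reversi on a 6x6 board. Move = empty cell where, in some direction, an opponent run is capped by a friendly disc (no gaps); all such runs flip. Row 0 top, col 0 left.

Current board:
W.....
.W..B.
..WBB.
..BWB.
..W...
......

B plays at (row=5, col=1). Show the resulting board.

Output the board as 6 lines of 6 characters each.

Place B at (5,1); scan 8 dirs for brackets.
Dir NW: first cell '.' (not opp) -> no flip
Dir N: first cell '.' (not opp) -> no flip
Dir NE: opp run (4,2) (3,3) capped by B -> flip
Dir W: first cell '.' (not opp) -> no flip
Dir E: first cell '.' (not opp) -> no flip
Dir SW: edge -> no flip
Dir S: edge -> no flip
Dir SE: edge -> no flip
All flips: (3,3) (4,2)

Answer: W.....
.W..B.
..WBB.
..BBB.
..B...
.B....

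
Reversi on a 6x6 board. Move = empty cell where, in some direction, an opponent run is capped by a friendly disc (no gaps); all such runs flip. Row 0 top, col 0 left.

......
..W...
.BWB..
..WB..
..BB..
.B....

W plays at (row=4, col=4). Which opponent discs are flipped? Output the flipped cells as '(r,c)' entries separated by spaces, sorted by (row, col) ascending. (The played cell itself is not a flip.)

Dir NW: opp run (3,3) capped by W -> flip
Dir N: first cell '.' (not opp) -> no flip
Dir NE: first cell '.' (not opp) -> no flip
Dir W: opp run (4,3) (4,2), next='.' -> no flip
Dir E: first cell '.' (not opp) -> no flip
Dir SW: first cell '.' (not opp) -> no flip
Dir S: first cell '.' (not opp) -> no flip
Dir SE: first cell '.' (not opp) -> no flip

Answer: (3,3)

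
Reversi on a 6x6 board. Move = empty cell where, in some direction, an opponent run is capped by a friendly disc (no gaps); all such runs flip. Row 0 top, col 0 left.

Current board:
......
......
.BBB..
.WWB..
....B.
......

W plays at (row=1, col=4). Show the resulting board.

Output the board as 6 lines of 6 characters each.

Answer: ......
....W.
.BBW..
.WWB..
....B.
......

Derivation:
Place W at (1,4); scan 8 dirs for brackets.
Dir NW: first cell '.' (not opp) -> no flip
Dir N: first cell '.' (not opp) -> no flip
Dir NE: first cell '.' (not opp) -> no flip
Dir W: first cell '.' (not opp) -> no flip
Dir E: first cell '.' (not opp) -> no flip
Dir SW: opp run (2,3) capped by W -> flip
Dir S: first cell '.' (not opp) -> no flip
Dir SE: first cell '.' (not opp) -> no flip
All flips: (2,3)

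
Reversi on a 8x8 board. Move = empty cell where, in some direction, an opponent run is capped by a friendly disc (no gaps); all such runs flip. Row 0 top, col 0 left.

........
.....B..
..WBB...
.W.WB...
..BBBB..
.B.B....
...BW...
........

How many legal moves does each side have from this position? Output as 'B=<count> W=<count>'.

-- B to move --
(1,1): flips 2 -> legal
(1,2): no bracket -> illegal
(1,3): no bracket -> illegal
(2,0): flips 1 -> legal
(2,1): flips 1 -> legal
(3,0): no bracket -> illegal
(3,2): flips 1 -> legal
(4,0): no bracket -> illegal
(4,1): no bracket -> illegal
(5,4): no bracket -> illegal
(5,5): no bracket -> illegal
(6,5): flips 1 -> legal
(7,3): no bracket -> illegal
(7,4): no bracket -> illegal
(7,5): flips 1 -> legal
B mobility = 6
-- W to move --
(0,4): no bracket -> illegal
(0,5): no bracket -> illegal
(0,6): flips 2 -> legal
(1,2): no bracket -> illegal
(1,3): flips 1 -> legal
(1,4): no bracket -> illegal
(1,6): no bracket -> illegal
(2,5): flips 2 -> legal
(2,6): no bracket -> illegal
(3,2): no bracket -> illegal
(3,5): flips 1 -> legal
(3,6): no bracket -> illegal
(4,0): no bracket -> illegal
(4,1): no bracket -> illegal
(4,6): no bracket -> illegal
(5,0): no bracket -> illegal
(5,2): no bracket -> illegal
(5,4): no bracket -> illegal
(5,5): flips 1 -> legal
(5,6): no bracket -> illegal
(6,0): flips 2 -> legal
(6,1): no bracket -> illegal
(6,2): flips 1 -> legal
(7,2): no bracket -> illegal
(7,3): flips 3 -> legal
(7,4): no bracket -> illegal
W mobility = 8

Answer: B=6 W=8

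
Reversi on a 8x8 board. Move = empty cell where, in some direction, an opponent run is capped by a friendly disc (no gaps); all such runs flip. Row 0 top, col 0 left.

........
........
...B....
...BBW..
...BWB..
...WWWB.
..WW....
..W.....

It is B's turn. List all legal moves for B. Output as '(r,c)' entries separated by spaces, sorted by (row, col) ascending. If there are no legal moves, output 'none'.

(2,4): no bracket -> illegal
(2,5): flips 1 -> legal
(2,6): no bracket -> illegal
(3,6): flips 1 -> legal
(4,2): no bracket -> illegal
(4,6): no bracket -> illegal
(5,1): no bracket -> illegal
(5,2): flips 3 -> legal
(6,1): no bracket -> illegal
(6,4): flips 2 -> legal
(6,5): flips 2 -> legal
(6,6): flips 2 -> legal
(7,1): no bracket -> illegal
(7,3): flips 2 -> legal
(7,4): no bracket -> illegal

Answer: (2,5) (3,6) (5,2) (6,4) (6,5) (6,6) (7,3)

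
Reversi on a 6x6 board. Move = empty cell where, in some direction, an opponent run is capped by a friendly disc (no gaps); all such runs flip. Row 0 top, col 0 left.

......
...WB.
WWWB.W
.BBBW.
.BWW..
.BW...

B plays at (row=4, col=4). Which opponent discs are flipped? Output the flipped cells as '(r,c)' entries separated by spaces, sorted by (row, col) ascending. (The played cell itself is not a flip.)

Dir NW: first cell 'B' (not opp) -> no flip
Dir N: opp run (3,4), next='.' -> no flip
Dir NE: first cell '.' (not opp) -> no flip
Dir W: opp run (4,3) (4,2) capped by B -> flip
Dir E: first cell '.' (not opp) -> no flip
Dir SW: first cell '.' (not opp) -> no flip
Dir S: first cell '.' (not opp) -> no flip
Dir SE: first cell '.' (not opp) -> no flip

Answer: (4,2) (4,3)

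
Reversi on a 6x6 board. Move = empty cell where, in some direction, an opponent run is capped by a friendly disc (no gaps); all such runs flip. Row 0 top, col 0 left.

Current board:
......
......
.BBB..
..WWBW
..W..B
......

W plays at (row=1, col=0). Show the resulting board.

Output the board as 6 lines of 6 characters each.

Place W at (1,0); scan 8 dirs for brackets.
Dir NW: edge -> no flip
Dir N: first cell '.' (not opp) -> no flip
Dir NE: first cell '.' (not opp) -> no flip
Dir W: edge -> no flip
Dir E: first cell '.' (not opp) -> no flip
Dir SW: edge -> no flip
Dir S: first cell '.' (not opp) -> no flip
Dir SE: opp run (2,1) capped by W -> flip
All flips: (2,1)

Answer: ......
W.....
.WBB..
..WWBW
..W..B
......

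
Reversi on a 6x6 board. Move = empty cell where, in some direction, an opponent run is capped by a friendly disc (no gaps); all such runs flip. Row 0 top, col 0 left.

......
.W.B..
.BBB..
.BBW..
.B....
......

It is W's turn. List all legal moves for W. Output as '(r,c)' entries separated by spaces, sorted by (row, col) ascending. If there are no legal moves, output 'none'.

Answer: (0,3) (3,0) (5,1)

Derivation:
(0,2): no bracket -> illegal
(0,3): flips 2 -> legal
(0,4): no bracket -> illegal
(1,0): no bracket -> illegal
(1,2): no bracket -> illegal
(1,4): no bracket -> illegal
(2,0): no bracket -> illegal
(2,4): no bracket -> illegal
(3,0): flips 2 -> legal
(3,4): no bracket -> illegal
(4,0): no bracket -> illegal
(4,2): no bracket -> illegal
(4,3): no bracket -> illegal
(5,0): no bracket -> illegal
(5,1): flips 3 -> legal
(5,2): no bracket -> illegal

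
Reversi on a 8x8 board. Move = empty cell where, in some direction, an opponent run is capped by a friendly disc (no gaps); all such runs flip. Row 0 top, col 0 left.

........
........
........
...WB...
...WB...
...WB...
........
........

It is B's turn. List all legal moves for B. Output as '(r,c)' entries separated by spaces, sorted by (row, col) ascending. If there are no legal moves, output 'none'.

(2,2): flips 1 -> legal
(2,3): no bracket -> illegal
(2,4): no bracket -> illegal
(3,2): flips 2 -> legal
(4,2): flips 1 -> legal
(5,2): flips 2 -> legal
(6,2): flips 1 -> legal
(6,3): no bracket -> illegal
(6,4): no bracket -> illegal

Answer: (2,2) (3,2) (4,2) (5,2) (6,2)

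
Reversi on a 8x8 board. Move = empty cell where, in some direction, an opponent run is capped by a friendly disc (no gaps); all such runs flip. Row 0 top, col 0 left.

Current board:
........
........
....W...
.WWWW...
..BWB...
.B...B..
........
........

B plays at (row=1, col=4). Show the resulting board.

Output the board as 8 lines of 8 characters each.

Answer: ........
....B...
....B...
.WWWB...
..BWB...
.B...B..
........
........

Derivation:
Place B at (1,4); scan 8 dirs for brackets.
Dir NW: first cell '.' (not opp) -> no flip
Dir N: first cell '.' (not opp) -> no flip
Dir NE: first cell '.' (not opp) -> no flip
Dir W: first cell '.' (not opp) -> no flip
Dir E: first cell '.' (not opp) -> no flip
Dir SW: first cell '.' (not opp) -> no flip
Dir S: opp run (2,4) (3,4) capped by B -> flip
Dir SE: first cell '.' (not opp) -> no flip
All flips: (2,4) (3,4)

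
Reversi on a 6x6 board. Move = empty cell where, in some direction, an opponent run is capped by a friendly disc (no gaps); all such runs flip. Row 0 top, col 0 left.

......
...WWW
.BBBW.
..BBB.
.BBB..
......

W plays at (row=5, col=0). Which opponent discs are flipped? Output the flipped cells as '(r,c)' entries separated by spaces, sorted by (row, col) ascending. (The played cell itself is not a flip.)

Dir NW: edge -> no flip
Dir N: first cell '.' (not opp) -> no flip
Dir NE: opp run (4,1) (3,2) (2,3) capped by W -> flip
Dir W: edge -> no flip
Dir E: first cell '.' (not opp) -> no flip
Dir SW: edge -> no flip
Dir S: edge -> no flip
Dir SE: edge -> no flip

Answer: (2,3) (3,2) (4,1)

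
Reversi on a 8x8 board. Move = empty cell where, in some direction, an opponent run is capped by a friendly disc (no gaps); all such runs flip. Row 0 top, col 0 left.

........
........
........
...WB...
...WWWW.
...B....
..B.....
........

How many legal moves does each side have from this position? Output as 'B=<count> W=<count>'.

Answer: B=6 W=6

Derivation:
-- B to move --
(2,2): no bracket -> illegal
(2,3): flips 2 -> legal
(2,4): no bracket -> illegal
(3,2): flips 1 -> legal
(3,5): flips 1 -> legal
(3,6): no bracket -> illegal
(3,7): no bracket -> illegal
(4,2): no bracket -> illegal
(4,7): no bracket -> illegal
(5,2): flips 1 -> legal
(5,4): flips 1 -> legal
(5,5): no bracket -> illegal
(5,6): flips 1 -> legal
(5,7): no bracket -> illegal
B mobility = 6
-- W to move --
(2,3): flips 1 -> legal
(2,4): flips 1 -> legal
(2,5): flips 1 -> legal
(3,5): flips 1 -> legal
(4,2): no bracket -> illegal
(5,1): no bracket -> illegal
(5,2): no bracket -> illegal
(5,4): no bracket -> illegal
(6,1): no bracket -> illegal
(6,3): flips 1 -> legal
(6,4): no bracket -> illegal
(7,1): flips 2 -> legal
(7,2): no bracket -> illegal
(7,3): no bracket -> illegal
W mobility = 6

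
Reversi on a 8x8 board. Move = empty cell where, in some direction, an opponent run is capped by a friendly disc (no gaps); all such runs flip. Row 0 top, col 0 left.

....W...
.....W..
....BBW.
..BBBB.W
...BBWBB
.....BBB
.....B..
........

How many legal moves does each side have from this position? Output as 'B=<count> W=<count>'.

Answer: B=4 W=6

Derivation:
-- B to move --
(0,3): no bracket -> illegal
(0,5): flips 1 -> legal
(0,6): flips 1 -> legal
(1,3): no bracket -> illegal
(1,4): no bracket -> illegal
(1,6): no bracket -> illegal
(1,7): flips 1 -> legal
(2,7): flips 2 -> legal
(3,6): no bracket -> illegal
(5,4): no bracket -> illegal
B mobility = 4
-- W to move --
(1,3): no bracket -> illegal
(1,4): no bracket -> illegal
(1,6): no bracket -> illegal
(2,1): no bracket -> illegal
(2,2): no bracket -> illegal
(2,3): flips 3 -> legal
(3,1): no bracket -> illegal
(3,6): no bracket -> illegal
(4,1): no bracket -> illegal
(4,2): flips 4 -> legal
(5,2): no bracket -> illegal
(5,3): flips 2 -> legal
(5,4): no bracket -> illegal
(6,4): flips 2 -> legal
(6,6): no bracket -> illegal
(6,7): flips 3 -> legal
(7,4): no bracket -> illegal
(7,5): flips 2 -> legal
(7,6): no bracket -> illegal
W mobility = 6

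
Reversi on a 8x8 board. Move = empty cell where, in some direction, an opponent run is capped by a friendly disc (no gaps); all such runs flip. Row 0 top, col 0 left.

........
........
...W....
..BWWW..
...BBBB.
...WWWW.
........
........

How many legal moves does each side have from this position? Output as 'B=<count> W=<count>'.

-- B to move --
(1,2): flips 2 -> legal
(1,3): flips 2 -> legal
(1,4): flips 1 -> legal
(2,2): flips 1 -> legal
(2,4): flips 2 -> legal
(2,5): flips 2 -> legal
(2,6): flips 1 -> legal
(3,6): flips 3 -> legal
(4,2): no bracket -> illegal
(4,7): no bracket -> illegal
(5,2): no bracket -> illegal
(5,7): no bracket -> illegal
(6,2): flips 1 -> legal
(6,3): flips 2 -> legal
(6,4): flips 2 -> legal
(6,5): flips 2 -> legal
(6,6): flips 2 -> legal
(6,7): flips 1 -> legal
B mobility = 14
-- W to move --
(2,1): flips 2 -> legal
(2,2): no bracket -> illegal
(3,1): flips 1 -> legal
(3,6): flips 2 -> legal
(3,7): flips 1 -> legal
(4,1): flips 1 -> legal
(4,2): no bracket -> illegal
(4,7): no bracket -> illegal
(5,2): flips 1 -> legal
(5,7): flips 1 -> legal
W mobility = 7

Answer: B=14 W=7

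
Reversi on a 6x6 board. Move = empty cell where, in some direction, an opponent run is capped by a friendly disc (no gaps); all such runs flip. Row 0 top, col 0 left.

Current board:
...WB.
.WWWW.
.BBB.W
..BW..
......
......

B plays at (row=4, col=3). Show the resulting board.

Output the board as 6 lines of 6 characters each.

Answer: ...WB.
.WWWW.
.BBB.W
..BB..
...B..
......

Derivation:
Place B at (4,3); scan 8 dirs for brackets.
Dir NW: first cell 'B' (not opp) -> no flip
Dir N: opp run (3,3) capped by B -> flip
Dir NE: first cell '.' (not opp) -> no flip
Dir W: first cell '.' (not opp) -> no flip
Dir E: first cell '.' (not opp) -> no flip
Dir SW: first cell '.' (not opp) -> no flip
Dir S: first cell '.' (not opp) -> no flip
Dir SE: first cell '.' (not opp) -> no flip
All flips: (3,3)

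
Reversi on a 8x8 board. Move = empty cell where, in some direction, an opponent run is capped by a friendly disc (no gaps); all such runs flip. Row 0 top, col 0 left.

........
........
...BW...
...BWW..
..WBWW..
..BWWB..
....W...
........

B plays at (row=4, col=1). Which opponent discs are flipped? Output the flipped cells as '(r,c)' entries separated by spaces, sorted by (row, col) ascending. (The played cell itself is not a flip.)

Dir NW: first cell '.' (not opp) -> no flip
Dir N: first cell '.' (not opp) -> no flip
Dir NE: first cell '.' (not opp) -> no flip
Dir W: first cell '.' (not opp) -> no flip
Dir E: opp run (4,2) capped by B -> flip
Dir SW: first cell '.' (not opp) -> no flip
Dir S: first cell '.' (not opp) -> no flip
Dir SE: first cell 'B' (not opp) -> no flip

Answer: (4,2)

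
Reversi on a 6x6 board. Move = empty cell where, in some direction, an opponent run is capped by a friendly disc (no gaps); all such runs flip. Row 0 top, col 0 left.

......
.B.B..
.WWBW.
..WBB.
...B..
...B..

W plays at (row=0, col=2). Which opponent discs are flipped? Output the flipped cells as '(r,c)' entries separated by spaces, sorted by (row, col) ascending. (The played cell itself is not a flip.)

Dir NW: edge -> no flip
Dir N: edge -> no flip
Dir NE: edge -> no flip
Dir W: first cell '.' (not opp) -> no flip
Dir E: first cell '.' (not opp) -> no flip
Dir SW: opp run (1,1), next='.' -> no flip
Dir S: first cell '.' (not opp) -> no flip
Dir SE: opp run (1,3) capped by W -> flip

Answer: (1,3)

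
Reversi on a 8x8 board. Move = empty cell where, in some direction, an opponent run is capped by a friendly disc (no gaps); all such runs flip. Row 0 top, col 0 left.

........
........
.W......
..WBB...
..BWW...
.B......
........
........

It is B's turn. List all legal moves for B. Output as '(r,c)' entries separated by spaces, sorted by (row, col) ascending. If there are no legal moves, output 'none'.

(1,0): no bracket -> illegal
(1,1): no bracket -> illegal
(1,2): no bracket -> illegal
(2,0): no bracket -> illegal
(2,2): flips 1 -> legal
(2,3): no bracket -> illegal
(3,0): no bracket -> illegal
(3,1): flips 1 -> legal
(3,5): no bracket -> illegal
(4,1): no bracket -> illegal
(4,5): flips 2 -> legal
(5,2): flips 1 -> legal
(5,3): flips 1 -> legal
(5,4): flips 1 -> legal
(5,5): flips 1 -> legal

Answer: (2,2) (3,1) (4,5) (5,2) (5,3) (5,4) (5,5)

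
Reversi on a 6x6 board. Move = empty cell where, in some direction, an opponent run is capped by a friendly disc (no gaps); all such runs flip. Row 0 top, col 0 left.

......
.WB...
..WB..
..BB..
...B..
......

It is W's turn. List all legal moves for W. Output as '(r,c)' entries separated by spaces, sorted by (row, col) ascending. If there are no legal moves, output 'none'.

(0,1): no bracket -> illegal
(0,2): flips 1 -> legal
(0,3): no bracket -> illegal
(1,3): flips 1 -> legal
(1,4): no bracket -> illegal
(2,1): no bracket -> illegal
(2,4): flips 1 -> legal
(3,1): no bracket -> illegal
(3,4): no bracket -> illegal
(4,1): no bracket -> illegal
(4,2): flips 1 -> legal
(4,4): flips 1 -> legal
(5,2): no bracket -> illegal
(5,3): no bracket -> illegal
(5,4): no bracket -> illegal

Answer: (0,2) (1,3) (2,4) (4,2) (4,4)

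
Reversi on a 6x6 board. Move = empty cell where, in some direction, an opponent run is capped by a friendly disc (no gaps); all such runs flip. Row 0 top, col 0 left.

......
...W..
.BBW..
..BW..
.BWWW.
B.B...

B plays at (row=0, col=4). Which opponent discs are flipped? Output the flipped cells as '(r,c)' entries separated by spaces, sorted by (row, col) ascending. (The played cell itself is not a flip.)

Answer: (1,3)

Derivation:
Dir NW: edge -> no flip
Dir N: edge -> no flip
Dir NE: edge -> no flip
Dir W: first cell '.' (not opp) -> no flip
Dir E: first cell '.' (not opp) -> no flip
Dir SW: opp run (1,3) capped by B -> flip
Dir S: first cell '.' (not opp) -> no flip
Dir SE: first cell '.' (not opp) -> no flip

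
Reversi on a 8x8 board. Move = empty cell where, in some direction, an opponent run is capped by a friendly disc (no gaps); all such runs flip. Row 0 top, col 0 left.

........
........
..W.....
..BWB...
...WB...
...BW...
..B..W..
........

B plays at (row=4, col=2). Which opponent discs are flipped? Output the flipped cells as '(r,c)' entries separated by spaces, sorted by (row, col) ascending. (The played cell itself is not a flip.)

Answer: (4,3)

Derivation:
Dir NW: first cell '.' (not opp) -> no flip
Dir N: first cell 'B' (not opp) -> no flip
Dir NE: opp run (3,3), next='.' -> no flip
Dir W: first cell '.' (not opp) -> no flip
Dir E: opp run (4,3) capped by B -> flip
Dir SW: first cell '.' (not opp) -> no flip
Dir S: first cell '.' (not opp) -> no flip
Dir SE: first cell 'B' (not opp) -> no flip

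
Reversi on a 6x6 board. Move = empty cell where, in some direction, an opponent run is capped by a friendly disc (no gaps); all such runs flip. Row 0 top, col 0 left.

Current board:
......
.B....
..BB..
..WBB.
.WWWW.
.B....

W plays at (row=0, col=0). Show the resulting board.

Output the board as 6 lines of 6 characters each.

Place W at (0,0); scan 8 dirs for brackets.
Dir NW: edge -> no flip
Dir N: edge -> no flip
Dir NE: edge -> no flip
Dir W: edge -> no flip
Dir E: first cell '.' (not opp) -> no flip
Dir SW: edge -> no flip
Dir S: first cell '.' (not opp) -> no flip
Dir SE: opp run (1,1) (2,2) (3,3) capped by W -> flip
All flips: (1,1) (2,2) (3,3)

Answer: W.....
.W....
..WB..
..WWB.
.WWWW.
.B....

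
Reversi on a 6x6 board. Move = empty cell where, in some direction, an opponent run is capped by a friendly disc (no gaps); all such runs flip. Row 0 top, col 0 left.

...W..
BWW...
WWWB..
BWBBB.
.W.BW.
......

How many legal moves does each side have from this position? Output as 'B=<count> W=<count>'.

Answer: B=9 W=8

Derivation:
-- B to move --
(0,0): flips 2 -> legal
(0,1): flips 1 -> legal
(0,2): flips 2 -> legal
(0,4): no bracket -> illegal
(1,3): flips 2 -> legal
(1,4): no bracket -> illegal
(3,5): no bracket -> illegal
(4,0): no bracket -> illegal
(4,2): no bracket -> illegal
(4,5): flips 1 -> legal
(5,0): flips 1 -> legal
(5,1): no bracket -> illegal
(5,2): flips 1 -> legal
(5,3): no bracket -> illegal
(5,4): flips 1 -> legal
(5,5): flips 1 -> legal
B mobility = 9
-- W to move --
(0,0): flips 1 -> legal
(0,1): no bracket -> illegal
(1,3): no bracket -> illegal
(1,4): flips 2 -> legal
(2,4): flips 2 -> legal
(2,5): no bracket -> illegal
(3,5): flips 3 -> legal
(4,0): flips 1 -> legal
(4,2): flips 2 -> legal
(4,5): flips 2 -> legal
(5,2): no bracket -> illegal
(5,3): no bracket -> illegal
(5,4): flips 2 -> legal
W mobility = 8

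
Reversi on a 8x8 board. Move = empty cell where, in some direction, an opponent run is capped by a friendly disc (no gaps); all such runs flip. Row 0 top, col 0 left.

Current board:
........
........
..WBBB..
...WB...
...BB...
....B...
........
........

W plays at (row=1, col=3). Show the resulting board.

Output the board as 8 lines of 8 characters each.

Answer: ........
...W....
..WWBB..
...WB...
...BB...
....B...
........
........

Derivation:
Place W at (1,3); scan 8 dirs for brackets.
Dir NW: first cell '.' (not opp) -> no flip
Dir N: first cell '.' (not opp) -> no flip
Dir NE: first cell '.' (not opp) -> no flip
Dir W: first cell '.' (not opp) -> no flip
Dir E: first cell '.' (not opp) -> no flip
Dir SW: first cell 'W' (not opp) -> no flip
Dir S: opp run (2,3) capped by W -> flip
Dir SE: opp run (2,4), next='.' -> no flip
All flips: (2,3)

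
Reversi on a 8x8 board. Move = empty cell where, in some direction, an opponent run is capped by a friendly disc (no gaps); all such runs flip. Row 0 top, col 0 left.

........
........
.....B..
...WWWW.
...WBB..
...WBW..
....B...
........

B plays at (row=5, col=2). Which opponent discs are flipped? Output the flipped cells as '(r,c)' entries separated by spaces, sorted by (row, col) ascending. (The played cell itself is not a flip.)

Dir NW: first cell '.' (not opp) -> no flip
Dir N: first cell '.' (not opp) -> no flip
Dir NE: opp run (4,3) (3,4) capped by B -> flip
Dir W: first cell '.' (not opp) -> no flip
Dir E: opp run (5,3) capped by B -> flip
Dir SW: first cell '.' (not opp) -> no flip
Dir S: first cell '.' (not opp) -> no flip
Dir SE: first cell '.' (not opp) -> no flip

Answer: (3,4) (4,3) (5,3)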